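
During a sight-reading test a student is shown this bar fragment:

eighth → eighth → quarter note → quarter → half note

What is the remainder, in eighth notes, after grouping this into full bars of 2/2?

2

One bar of 2/2 = 8 eighth notes.
Each duration in eighth notes: eighth = 1; eighth = 1; quarter note = 2; quarter = 2; half note = 4.
Sum: 1 + 1 + 2 + 2 + 4 = 10.
10 ÷ 8 = 1 complete bar with 2 eighth notes remaining.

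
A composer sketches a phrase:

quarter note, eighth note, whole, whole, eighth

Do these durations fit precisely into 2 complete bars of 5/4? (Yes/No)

Yes

One bar of 5/4 = 10 eighth notes, so 2 bars = 20.
Each duration in eighth notes: quarter note = 2; eighth note = 1; whole = 8; whole = 8; eighth = 1.
Altogether 2 + 1 + 8 + 8 + 1 = 20.
20 equals 20, so the answer is Yes.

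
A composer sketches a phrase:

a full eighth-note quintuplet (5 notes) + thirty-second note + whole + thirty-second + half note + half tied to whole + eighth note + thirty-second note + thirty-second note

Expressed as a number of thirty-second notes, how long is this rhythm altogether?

120

Express everything in thirty-second notes: a full eighth-note quintuplet (5 notes) (five quintuplet eighths span one half) = 16; thirty-second note = 1; whole = 32; thirty-second = 1; half note = 16; half tied to whole (half + whole) = 48; eighth note = 4; thirty-second note = 1; thirty-second note = 1.
Altogether 16 + 1 + 32 + 1 + 16 + 48 + 4 + 1 + 1 = 120 thirty-second notes.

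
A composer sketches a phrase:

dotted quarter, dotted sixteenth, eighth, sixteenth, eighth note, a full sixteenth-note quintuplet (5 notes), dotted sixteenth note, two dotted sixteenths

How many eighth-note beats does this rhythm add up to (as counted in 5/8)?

One eighth-note beat = 4 thirty-second notes.
Express everything in thirty-second notes: dotted quarter = 12; dotted sixteenth = 3; eighth = 4; sixteenth = 2; eighth note = 4; a full sixteenth-note quintuplet (5 notes) (five quintuplet sixteenths span one quarter) = 8; dotted sixteenth note = 3; dotted sixteenth = 3; dotted sixteenth = 3.
Altogether 12 + 3 + 4 + 2 + 4 + 8 + 3 + 3 + 3 = 42.
42 ÷ 4 = 10.5 beats.

10.5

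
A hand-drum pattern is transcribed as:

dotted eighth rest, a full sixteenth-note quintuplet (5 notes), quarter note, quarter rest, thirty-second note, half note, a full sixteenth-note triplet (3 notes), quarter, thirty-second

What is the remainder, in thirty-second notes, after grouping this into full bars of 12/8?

12

One bar of 12/8 = 48 thirty-second notes.
Convert each value to thirty-second notes: dotted eighth rest = 6; a full sixteenth-note quintuplet (5 notes) (five quintuplet sixteenths span one quarter) = 8; quarter note = 8; quarter rest = 8; thirty-second note = 1; half note = 16; a full sixteenth-note triplet (3 notes) (three triplet sixteenths span one eighth) = 4; quarter = 8; thirty-second = 1.
Total: 6 + 8 + 8 + 8 + 1 + 16 + 4 + 8 + 1 = 60.
60 ÷ 48 = 1 complete bar with 12 thirty-second notes remaining.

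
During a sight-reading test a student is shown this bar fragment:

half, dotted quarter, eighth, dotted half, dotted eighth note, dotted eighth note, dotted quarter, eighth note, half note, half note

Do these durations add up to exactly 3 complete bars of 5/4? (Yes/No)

No

One bar of 5/4 = 20 sixteenth notes, so 3 bars = 60.
Working in sixteenth notes: half = 8; dotted quarter = 6; eighth = 2; dotted half = 12; dotted eighth note = 3; dotted eighth note = 3; dotted quarter = 6; eighth note = 2; half note = 8; half note = 8.
Total: 8 + 6 + 2 + 12 + 3 + 3 + 6 + 2 + 8 + 8 = 58.
58 falls short of 60, so the answer is No.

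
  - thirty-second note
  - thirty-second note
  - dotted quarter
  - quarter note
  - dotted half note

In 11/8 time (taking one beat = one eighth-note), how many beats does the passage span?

11.5

One eighth-note beat = 4 thirty-second notes.
In thirty-second notes: thirty-second note = 1; thirty-second note = 1; dotted quarter = 12; quarter note = 8; dotted half note = 24.
Sum: 1 + 1 + 12 + 8 + 24 = 46.
46 ÷ 4 = 11.5 beats.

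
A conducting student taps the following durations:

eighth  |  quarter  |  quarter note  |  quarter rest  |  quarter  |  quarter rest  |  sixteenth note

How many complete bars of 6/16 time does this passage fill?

3

One bar of 6/16 = 6 sixteenth notes.
Convert each value to sixteenth notes: eighth = 2; quarter = 4; quarter note = 4; quarter rest = 4; quarter = 4; quarter rest = 4; sixteenth note = 1.
Sum: 2 + 4 + 4 + 4 + 4 + 4 + 1 = 23.
23 ÷ 6 = 3 complete bars with 5 left over.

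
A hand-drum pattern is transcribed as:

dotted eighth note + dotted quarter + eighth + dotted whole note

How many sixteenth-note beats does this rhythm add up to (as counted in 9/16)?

One sixteenth-note beat = 2 thirty-second notes.
Convert each value to thirty-second notes: dotted eighth note = 6; dotted quarter = 12; eighth = 4; dotted whole note = 48.
Sum: 6 + 12 + 4 + 48 = 70.
70 ÷ 2 = 35 beats.

35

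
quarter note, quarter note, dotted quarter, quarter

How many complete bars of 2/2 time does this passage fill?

One bar of 2/2 = 8 eighth notes.
In eighth notes: quarter note = 2; quarter note = 2; dotted quarter = 3; quarter = 2.
Total: 2 + 2 + 3 + 2 = 9.
9 ÷ 8 = 1 complete bar with 1 left over.

1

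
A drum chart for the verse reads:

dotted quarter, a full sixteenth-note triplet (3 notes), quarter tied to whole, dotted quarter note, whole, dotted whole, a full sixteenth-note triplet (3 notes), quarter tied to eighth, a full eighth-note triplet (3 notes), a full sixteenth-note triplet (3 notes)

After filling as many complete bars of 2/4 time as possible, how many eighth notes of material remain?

0

One bar of 2/4 = 4 eighth notes.
Express everything in eighth notes: dotted quarter = 3; a full sixteenth-note triplet (3 notes) (three triplet sixteenths span one eighth) = 1; quarter tied to whole (quarter + whole) = 10; dotted quarter note = 3; whole = 8; dotted whole = 12; a full sixteenth-note triplet (3 notes) (three triplet sixteenths span one eighth) = 1; quarter tied to eighth (quarter + eighth) = 3; a full eighth-note triplet (3 notes) (three triplet eighths span one quarter) = 2; a full sixteenth-note triplet (3 notes) (three triplet sixteenths span one eighth) = 1.
Altogether 3 + 1 + 10 + 3 + 8 + 12 + 1 + 3 + 2 + 1 = 44.
44 ÷ 4 = 11 complete bars with 0 eighth notes remaining.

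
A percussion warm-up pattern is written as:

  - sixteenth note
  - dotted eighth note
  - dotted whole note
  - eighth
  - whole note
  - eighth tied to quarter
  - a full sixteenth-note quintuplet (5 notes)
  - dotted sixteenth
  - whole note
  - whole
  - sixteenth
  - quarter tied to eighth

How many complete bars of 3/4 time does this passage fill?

8

One bar of 3/4 = 24 thirty-second notes.
Express everything in thirty-second notes: sixteenth note = 2; dotted eighth note = 6; dotted whole note = 48; eighth = 4; whole note = 32; eighth tied to quarter (eighth + quarter) = 12; a full sixteenth-note quintuplet (5 notes) (five quintuplet sixteenths span one quarter) = 8; dotted sixteenth = 3; whole note = 32; whole = 32; sixteenth = 2; quarter tied to eighth (quarter + eighth) = 12.
Sum: 2 + 6 + 48 + 4 + 32 + 12 + 8 + 3 + 32 + 32 + 2 + 12 = 193.
193 ÷ 24 = 8 complete bars with 1 left over.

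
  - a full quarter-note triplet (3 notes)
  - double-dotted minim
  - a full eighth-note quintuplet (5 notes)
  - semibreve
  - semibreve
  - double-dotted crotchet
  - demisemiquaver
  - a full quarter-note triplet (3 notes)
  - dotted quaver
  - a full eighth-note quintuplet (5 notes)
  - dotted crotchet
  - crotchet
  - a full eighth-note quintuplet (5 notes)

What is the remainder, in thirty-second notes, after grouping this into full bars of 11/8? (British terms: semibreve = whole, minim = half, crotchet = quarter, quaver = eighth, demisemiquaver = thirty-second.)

One bar of 11/8 = 44 thirty-second notes.
Convert each value to thirty-second notes: a full quarter-note triplet (3 notes) (three triplet quarters span one half) = 16; double-dotted minim = 28; a full eighth-note quintuplet (5 notes) (five quintuplet eighths span one half) = 16; semibreve = 32; semibreve = 32; double-dotted crotchet = 14; demisemiquaver = 1; a full quarter-note triplet (3 notes) (three triplet quarters span one half) = 16; dotted quaver = 6; a full eighth-note quintuplet (5 notes) (five quintuplet eighths span one half) = 16; dotted crotchet = 12; crotchet = 8; a full eighth-note quintuplet (5 notes) (five quintuplet eighths span one half) = 16.
Altogether 16 + 28 + 16 + 32 + 32 + 14 + 1 + 16 + 6 + 16 + 12 + 8 + 16 = 213.
213 ÷ 44 = 4 complete bars with 37 thirty-second notes remaining.

37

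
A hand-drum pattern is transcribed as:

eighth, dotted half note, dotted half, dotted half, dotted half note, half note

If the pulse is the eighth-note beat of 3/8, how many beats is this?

29

One eighth-note beat = 2 sixteenth notes.
Express everything in sixteenth notes: eighth = 2; dotted half note = 12; dotted half = 12; dotted half = 12; dotted half note = 12; half note = 8.
Adding: 2 + 12 + 12 + 12 + 12 + 8 = 58.
58 ÷ 2 = 29 beats.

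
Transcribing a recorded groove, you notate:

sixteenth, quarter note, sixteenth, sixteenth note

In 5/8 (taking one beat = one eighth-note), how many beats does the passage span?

3.5

One eighth-note beat = 2 sixteenth notes.
Express everything in sixteenth notes: sixteenth = 1; quarter note = 4; sixteenth = 1; sixteenth note = 1.
Sum: 1 + 4 + 1 + 1 = 7.
7 ÷ 2 = 3.5 beats.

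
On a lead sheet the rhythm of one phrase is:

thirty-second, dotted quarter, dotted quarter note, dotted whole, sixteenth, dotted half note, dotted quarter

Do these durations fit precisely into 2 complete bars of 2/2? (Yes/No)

No

One bar of 2/2 = 32 thirty-second notes, so 2 bars = 64.
Each duration in thirty-second notes: thirty-second = 1; dotted quarter = 12; dotted quarter note = 12; dotted whole = 48; sixteenth = 2; dotted half note = 24; dotted quarter = 12.
Altogether 1 + 12 + 12 + 48 + 2 + 24 + 12 = 111.
111 exceeds 64, so the answer is No.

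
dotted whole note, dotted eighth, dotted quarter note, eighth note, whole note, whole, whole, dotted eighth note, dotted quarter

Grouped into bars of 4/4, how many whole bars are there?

One bar of 4/4 = 16 sixteenth notes.
Convert each value to sixteenth notes: dotted whole note = 24; dotted eighth = 3; dotted quarter note = 6; eighth note = 2; whole note = 16; whole = 16; whole = 16; dotted eighth note = 3; dotted quarter = 6.
Total: 24 + 3 + 6 + 2 + 16 + 16 + 16 + 3 + 6 = 92.
92 ÷ 16 = 5 complete bars with 12 left over.

5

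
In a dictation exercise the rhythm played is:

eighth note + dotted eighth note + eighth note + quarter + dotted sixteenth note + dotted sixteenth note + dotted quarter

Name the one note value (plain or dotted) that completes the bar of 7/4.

The bar of 7/4 = 56 thirty-second notes.
Working in thirty-second notes: eighth note = 4; dotted eighth note = 6; eighth note = 4; quarter = 8; dotted sixteenth note = 3; dotted sixteenth note = 3; dotted quarter = 12.
Sum: 4 + 6 + 4 + 8 + 3 + 3 + 12 = 40.
Remaining: 56 − 40 = 16 thirty-second notes, which is a half note.

half note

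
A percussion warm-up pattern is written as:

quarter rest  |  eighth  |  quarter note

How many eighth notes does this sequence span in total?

Each duration in eighth notes: quarter rest = 2; eighth = 1; quarter note = 2.
Adding: 2 + 1 + 2 = 5 eighth notes.

5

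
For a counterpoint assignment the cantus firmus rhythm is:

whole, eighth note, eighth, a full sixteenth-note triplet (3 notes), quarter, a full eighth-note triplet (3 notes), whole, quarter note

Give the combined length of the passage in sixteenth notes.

Convert each value to sixteenth notes: whole = 16; eighth note = 2; eighth = 2; a full sixteenth-note triplet (3 notes) (three triplet sixteenths span one eighth) = 2; quarter = 4; a full eighth-note triplet (3 notes) (three triplet eighths span one quarter) = 4; whole = 16; quarter note = 4.
Altogether 16 + 2 + 2 + 2 + 4 + 4 + 16 + 4 = 50 sixteenth notes.

50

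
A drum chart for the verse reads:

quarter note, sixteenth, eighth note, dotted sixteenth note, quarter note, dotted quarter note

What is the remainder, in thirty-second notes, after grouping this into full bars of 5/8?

17

One bar of 5/8 = 20 thirty-second notes.
Working in thirty-second notes: quarter note = 8; sixteenth = 2; eighth note = 4; dotted sixteenth note = 3; quarter note = 8; dotted quarter note = 12.
Total: 8 + 2 + 4 + 3 + 8 + 12 = 37.
37 ÷ 20 = 1 complete bar with 17 thirty-second notes remaining.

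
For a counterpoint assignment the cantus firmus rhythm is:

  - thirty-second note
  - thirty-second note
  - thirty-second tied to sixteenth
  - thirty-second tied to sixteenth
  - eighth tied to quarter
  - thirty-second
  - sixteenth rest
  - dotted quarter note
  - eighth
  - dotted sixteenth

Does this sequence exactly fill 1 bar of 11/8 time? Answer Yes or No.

No

One bar of 11/8 = 44 thirty-second notes.
Express everything in thirty-second notes: thirty-second note = 1; thirty-second note = 1; thirty-second tied to sixteenth (thirty-second + sixteenth) = 3; thirty-second tied to sixteenth (thirty-second + sixteenth) = 3; eighth tied to quarter (eighth + quarter) = 12; thirty-second = 1; sixteenth rest = 2; dotted quarter note = 12; eighth = 4; dotted sixteenth = 3.
Altogether 1 + 1 + 3 + 3 + 12 + 1 + 2 + 12 + 4 + 3 = 42.
42 falls short of 44, so the answer is No.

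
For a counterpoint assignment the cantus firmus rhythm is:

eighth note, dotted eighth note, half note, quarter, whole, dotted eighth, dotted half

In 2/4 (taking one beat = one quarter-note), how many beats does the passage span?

One quarter-note beat = 4 sixteenth notes.
In sixteenth notes: eighth note = 2; dotted eighth note = 3; half note = 8; quarter = 4; whole = 16; dotted eighth = 3; dotted half = 12.
Altogether 2 + 3 + 8 + 4 + 16 + 3 + 12 = 48.
48 ÷ 4 = 12 beats.

12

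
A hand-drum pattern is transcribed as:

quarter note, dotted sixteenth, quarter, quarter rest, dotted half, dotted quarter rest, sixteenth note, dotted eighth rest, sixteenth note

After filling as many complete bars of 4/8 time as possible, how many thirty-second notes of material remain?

One bar of 4/8 = 16 thirty-second notes.
Each duration in thirty-second notes: quarter note = 8; dotted sixteenth = 3; quarter = 8; quarter rest = 8; dotted half = 24; dotted quarter rest = 12; sixteenth note = 2; dotted eighth rest = 6; sixteenth note = 2.
Adding: 8 + 3 + 8 + 8 + 24 + 12 + 2 + 6 + 2 = 73.
73 ÷ 16 = 4 complete bars with 9 thirty-second notes remaining.

9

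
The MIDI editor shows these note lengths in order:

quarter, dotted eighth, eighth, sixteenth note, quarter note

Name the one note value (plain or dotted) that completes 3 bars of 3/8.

quarter note

3 bars of 3/8 = 18 sixteenth notes.
Express everything in sixteenth notes: quarter = 4; dotted eighth = 3; eighth = 2; sixteenth note = 1; quarter note = 4.
Adding: 4 + 3 + 2 + 1 + 4 = 14.
Remaining: 18 − 14 = 4 sixteenth notes, which is a quarter note.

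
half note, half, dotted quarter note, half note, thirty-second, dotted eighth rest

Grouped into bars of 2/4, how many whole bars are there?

4

One bar of 2/4 = 16 thirty-second notes.
Each duration in thirty-second notes: half note = 16; half = 16; dotted quarter note = 12; half note = 16; thirty-second = 1; dotted eighth rest = 6.
Total: 16 + 16 + 12 + 16 + 1 + 6 = 67.
67 ÷ 16 = 4 complete bars with 3 left over.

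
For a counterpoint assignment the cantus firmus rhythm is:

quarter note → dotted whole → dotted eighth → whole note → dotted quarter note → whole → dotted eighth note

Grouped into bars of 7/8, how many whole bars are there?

One bar of 7/8 = 14 sixteenth notes.
Express everything in sixteenth notes: quarter note = 4; dotted whole = 24; dotted eighth = 3; whole note = 16; dotted quarter note = 6; whole = 16; dotted eighth note = 3.
Altogether 4 + 24 + 3 + 16 + 6 + 16 + 3 = 72.
72 ÷ 14 = 5 complete bars with 2 left over.

5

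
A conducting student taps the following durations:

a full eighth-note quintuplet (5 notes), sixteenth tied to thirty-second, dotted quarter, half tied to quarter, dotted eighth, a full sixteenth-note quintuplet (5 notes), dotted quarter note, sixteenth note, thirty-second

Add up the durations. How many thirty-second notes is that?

In thirty-second notes: a full eighth-note quintuplet (5 notes) (five quintuplet eighths span one half) = 16; sixteenth tied to thirty-second (sixteenth + thirty-second) = 3; dotted quarter = 12; half tied to quarter (half + quarter) = 24; dotted eighth = 6; a full sixteenth-note quintuplet (5 notes) (five quintuplet sixteenths span one quarter) = 8; dotted quarter note = 12; sixteenth note = 2; thirty-second = 1.
Altogether 16 + 3 + 12 + 24 + 6 + 8 + 12 + 2 + 1 = 84 thirty-second notes.

84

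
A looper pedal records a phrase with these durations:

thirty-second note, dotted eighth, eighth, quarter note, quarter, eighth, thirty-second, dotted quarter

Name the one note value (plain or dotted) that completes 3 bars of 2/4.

3 bars of 2/4 = 48 thirty-second notes.
Working in thirty-second notes: thirty-second note = 1; dotted eighth = 6; eighth = 4; quarter note = 8; quarter = 8; eighth = 4; thirty-second = 1; dotted quarter = 12.
Total: 1 + 6 + 4 + 8 + 8 + 4 + 1 + 12 = 44.
Remaining: 48 − 44 = 4 thirty-second notes, which is a eighth note.

eighth note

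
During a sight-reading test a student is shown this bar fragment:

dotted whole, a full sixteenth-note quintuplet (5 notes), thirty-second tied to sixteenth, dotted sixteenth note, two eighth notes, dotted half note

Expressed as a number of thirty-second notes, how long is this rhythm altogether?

94

Express everything in thirty-second notes: dotted whole = 48; a full sixteenth-note quintuplet (5 notes) (five quintuplet sixteenths span one quarter) = 8; thirty-second tied to sixteenth (thirty-second + sixteenth) = 3; dotted sixteenth note = 3; eighth note = 4; eighth note = 4; dotted half note = 24.
Altogether 48 + 8 + 3 + 3 + 4 + 4 + 24 = 94 thirty-second notes.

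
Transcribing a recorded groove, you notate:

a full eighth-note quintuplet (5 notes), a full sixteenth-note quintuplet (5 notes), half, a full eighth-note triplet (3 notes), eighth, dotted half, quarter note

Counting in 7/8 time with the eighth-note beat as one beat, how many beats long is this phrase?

21

One eighth-note beat = 2 sixteenth notes.
Express everything in sixteenth notes: a full eighth-note quintuplet (5 notes) (five quintuplet eighths span one half) = 8; a full sixteenth-note quintuplet (5 notes) (five quintuplet sixteenths span one quarter) = 4; half = 8; a full eighth-note triplet (3 notes) (three triplet eighths span one quarter) = 4; eighth = 2; dotted half = 12; quarter note = 4.
Altogether 8 + 4 + 8 + 4 + 2 + 12 + 4 = 42.
42 ÷ 2 = 21 beats.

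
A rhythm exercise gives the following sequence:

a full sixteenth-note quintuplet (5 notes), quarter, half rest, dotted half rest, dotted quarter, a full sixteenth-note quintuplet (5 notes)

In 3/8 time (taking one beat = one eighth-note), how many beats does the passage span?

19

One eighth-note beat = 2 sixteenth notes.
Convert each value to sixteenth notes: a full sixteenth-note quintuplet (5 notes) (five quintuplet sixteenths span one quarter) = 4; quarter = 4; half rest = 8; dotted half rest = 12; dotted quarter = 6; a full sixteenth-note quintuplet (5 notes) (five quintuplet sixteenths span one quarter) = 4.
Total: 4 + 4 + 8 + 12 + 6 + 4 = 38.
38 ÷ 2 = 19 beats.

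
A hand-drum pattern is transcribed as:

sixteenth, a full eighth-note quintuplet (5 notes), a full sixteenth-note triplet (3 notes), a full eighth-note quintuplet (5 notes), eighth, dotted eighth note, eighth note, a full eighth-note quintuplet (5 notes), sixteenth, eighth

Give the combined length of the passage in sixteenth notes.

Working in sixteenth notes: sixteenth = 1; a full eighth-note quintuplet (5 notes) (five quintuplet eighths span one half) = 8; a full sixteenth-note triplet (3 notes) (three triplet sixteenths span one eighth) = 2; a full eighth-note quintuplet (5 notes) (five quintuplet eighths span one half) = 8; eighth = 2; dotted eighth note = 3; eighth note = 2; a full eighth-note quintuplet (5 notes) (five quintuplet eighths span one half) = 8; sixteenth = 1; eighth = 2.
Adding: 1 + 8 + 2 + 8 + 2 + 3 + 2 + 8 + 1 + 2 = 37 sixteenth notes.

37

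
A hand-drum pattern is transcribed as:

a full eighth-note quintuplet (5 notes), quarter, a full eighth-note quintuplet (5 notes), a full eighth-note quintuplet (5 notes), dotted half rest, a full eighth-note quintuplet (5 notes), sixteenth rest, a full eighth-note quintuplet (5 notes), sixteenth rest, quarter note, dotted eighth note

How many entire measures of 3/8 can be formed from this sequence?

10

One bar of 3/8 = 6 sixteenth notes.
In sixteenth notes: a full eighth-note quintuplet (5 notes) (five quintuplet eighths span one half) = 8; quarter = 4; a full eighth-note quintuplet (5 notes) (five quintuplet eighths span one half) = 8; a full eighth-note quintuplet (5 notes) (five quintuplet eighths span one half) = 8; dotted half rest = 12; a full eighth-note quintuplet (5 notes) (five quintuplet eighths span one half) = 8; sixteenth rest = 1; a full eighth-note quintuplet (5 notes) (five quintuplet eighths span one half) = 8; sixteenth rest = 1; quarter note = 4; dotted eighth note = 3.
Sum: 8 + 4 + 8 + 8 + 12 + 8 + 1 + 8 + 1 + 4 + 3 = 65.
65 ÷ 6 = 10 complete bars with 5 left over.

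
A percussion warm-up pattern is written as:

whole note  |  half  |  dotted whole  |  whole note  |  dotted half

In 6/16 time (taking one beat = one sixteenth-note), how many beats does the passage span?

76

One sixteenth-note beat = 2 thirty-second notes.
Convert each value to thirty-second notes: whole note = 32; half = 16; dotted whole = 48; whole note = 32; dotted half = 24.
Adding: 32 + 16 + 48 + 32 + 24 = 152.
152 ÷ 2 = 76 beats.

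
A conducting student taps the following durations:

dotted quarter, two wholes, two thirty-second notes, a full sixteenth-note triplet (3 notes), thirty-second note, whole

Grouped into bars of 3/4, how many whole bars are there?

4

One bar of 3/4 = 24 thirty-second notes.
Convert each value to thirty-second notes: dotted quarter = 12; whole = 32; whole = 32; thirty-second note = 1; thirty-second note = 1; a full sixteenth-note triplet (3 notes) (three triplet sixteenths span one eighth) = 4; thirty-second note = 1; whole = 32.
Total: 12 + 32 + 32 + 1 + 1 + 4 + 1 + 32 = 115.
115 ÷ 24 = 4 complete bars with 19 left over.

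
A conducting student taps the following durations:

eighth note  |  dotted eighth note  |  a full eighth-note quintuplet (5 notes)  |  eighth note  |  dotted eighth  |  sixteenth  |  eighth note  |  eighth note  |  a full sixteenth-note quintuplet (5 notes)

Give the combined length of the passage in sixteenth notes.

27

Express everything in sixteenth notes: eighth note = 2; dotted eighth note = 3; a full eighth-note quintuplet (5 notes) (five quintuplet eighths span one half) = 8; eighth note = 2; dotted eighth = 3; sixteenth = 1; eighth note = 2; eighth note = 2; a full sixteenth-note quintuplet (5 notes) (five quintuplet sixteenths span one quarter) = 4.
Altogether 2 + 3 + 8 + 2 + 3 + 1 + 2 + 2 + 4 = 27 sixteenth notes.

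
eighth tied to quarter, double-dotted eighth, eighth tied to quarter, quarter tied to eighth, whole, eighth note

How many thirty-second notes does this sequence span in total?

In thirty-second notes: eighth tied to quarter (eighth + quarter) = 12; double-dotted eighth = 7; eighth tied to quarter (eighth + quarter) = 12; quarter tied to eighth (quarter + eighth) = 12; whole = 32; eighth note = 4.
Adding: 12 + 7 + 12 + 12 + 32 + 4 = 79 thirty-second notes.

79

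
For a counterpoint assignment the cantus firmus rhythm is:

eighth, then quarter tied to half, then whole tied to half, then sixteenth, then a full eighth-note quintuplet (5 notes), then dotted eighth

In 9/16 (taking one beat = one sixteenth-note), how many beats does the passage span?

One sixteenth-note beat = 2 thirty-second notes.
Convert each value to thirty-second notes: eighth = 4; quarter tied to half (quarter + half) = 24; whole tied to half (whole + half) = 48; sixteenth = 2; a full eighth-note quintuplet (5 notes) (five quintuplet eighths span one half) = 16; dotted eighth = 6.
Altogether 4 + 24 + 48 + 2 + 16 + 6 = 100.
100 ÷ 2 = 50 beats.

50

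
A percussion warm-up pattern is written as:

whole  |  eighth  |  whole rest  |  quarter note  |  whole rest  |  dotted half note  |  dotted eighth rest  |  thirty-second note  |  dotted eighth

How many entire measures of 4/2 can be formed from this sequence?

2

One bar of 4/2 = 64 thirty-second notes.
In thirty-second notes: whole = 32; eighth = 4; whole rest = 32; quarter note = 8; whole rest = 32; dotted half note = 24; dotted eighth rest = 6; thirty-second note = 1; dotted eighth = 6.
Total: 32 + 4 + 32 + 8 + 32 + 24 + 6 + 1 + 6 = 145.
145 ÷ 64 = 2 complete bars with 17 left over.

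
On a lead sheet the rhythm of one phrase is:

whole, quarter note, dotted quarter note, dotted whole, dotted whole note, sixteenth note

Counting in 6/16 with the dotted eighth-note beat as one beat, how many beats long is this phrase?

One dotted eighth-note beat = 3 sixteenth notes.
Express everything in sixteenth notes: whole = 16; quarter note = 4; dotted quarter note = 6; dotted whole = 24; dotted whole note = 24; sixteenth note = 1.
Sum: 16 + 4 + 6 + 24 + 24 + 1 = 75.
75 ÷ 3 = 25 beats.

25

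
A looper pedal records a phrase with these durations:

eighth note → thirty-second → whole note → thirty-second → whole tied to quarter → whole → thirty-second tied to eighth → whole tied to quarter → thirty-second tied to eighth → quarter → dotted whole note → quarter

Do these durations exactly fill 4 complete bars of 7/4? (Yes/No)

One bar of 7/4 = 56 thirty-second notes, so 4 bars = 224.
Working in thirty-second notes: eighth note = 4; thirty-second = 1; whole note = 32; thirty-second = 1; whole tied to quarter (whole + quarter) = 40; whole = 32; thirty-second tied to eighth (thirty-second + eighth) = 5; whole tied to quarter (whole + quarter) = 40; thirty-second tied to eighth (thirty-second + eighth) = 5; quarter = 8; dotted whole note = 48; quarter = 8.
Sum: 4 + 1 + 32 + 1 + 40 + 32 + 5 + 40 + 5 + 8 + 48 + 8 = 224.
224 equals 224, so the answer is Yes.

Yes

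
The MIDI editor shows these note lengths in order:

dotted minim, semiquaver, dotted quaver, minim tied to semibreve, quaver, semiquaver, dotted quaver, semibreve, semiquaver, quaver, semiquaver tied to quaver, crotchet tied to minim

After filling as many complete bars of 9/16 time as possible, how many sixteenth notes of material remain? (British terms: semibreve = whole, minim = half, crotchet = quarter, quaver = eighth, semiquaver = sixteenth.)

One bar of 9/16 = 9 sixteenth notes.
In sixteenth notes: dotted minim = 12; semiquaver = 1; dotted quaver = 3; minim tied to semibreve (minim + semibreve) = 24; quaver = 2; semiquaver = 1; dotted quaver = 3; semibreve = 16; semiquaver = 1; quaver = 2; semiquaver tied to quaver (semiquaver + quaver) = 3; crotchet tied to minim (crotchet + minim) = 12.
Sum: 12 + 1 + 3 + 24 + 2 + 1 + 3 + 16 + 1 + 2 + 3 + 12 = 80.
80 ÷ 9 = 8 complete bars with 8 sixteenth notes remaining.

8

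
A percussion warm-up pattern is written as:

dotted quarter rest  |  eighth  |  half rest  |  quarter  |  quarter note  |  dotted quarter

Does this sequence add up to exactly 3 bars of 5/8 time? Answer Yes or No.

One bar of 5/8 = 5 eighth notes, so 3 bars = 15.
Each duration in eighth notes: dotted quarter rest = 3; eighth = 1; half rest = 4; quarter = 2; quarter note = 2; dotted quarter = 3.
Altogether 3 + 1 + 4 + 2 + 2 + 3 = 15.
15 equals 15, so the answer is Yes.

Yes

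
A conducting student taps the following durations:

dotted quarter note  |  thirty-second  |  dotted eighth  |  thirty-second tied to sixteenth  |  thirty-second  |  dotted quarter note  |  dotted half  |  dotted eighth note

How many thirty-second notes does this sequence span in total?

65

In thirty-second notes: dotted quarter note = 12; thirty-second = 1; dotted eighth = 6; thirty-second tied to sixteenth (thirty-second + sixteenth) = 3; thirty-second = 1; dotted quarter note = 12; dotted half = 24; dotted eighth note = 6.
Total: 12 + 1 + 6 + 3 + 1 + 12 + 24 + 6 = 65 thirty-second notes.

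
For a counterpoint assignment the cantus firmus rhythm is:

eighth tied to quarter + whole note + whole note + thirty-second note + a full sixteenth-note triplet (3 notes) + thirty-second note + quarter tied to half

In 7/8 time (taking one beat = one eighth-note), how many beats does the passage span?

26.5

One eighth-note beat = 4 thirty-second notes.
Express everything in thirty-second notes: eighth tied to quarter (eighth + quarter) = 12; whole note = 32; whole note = 32; thirty-second note = 1; a full sixteenth-note triplet (3 notes) (three triplet sixteenths span one eighth) = 4; thirty-second note = 1; quarter tied to half (quarter + half) = 24.
Sum: 12 + 32 + 32 + 1 + 4 + 1 + 24 = 106.
106 ÷ 4 = 26.5 beats.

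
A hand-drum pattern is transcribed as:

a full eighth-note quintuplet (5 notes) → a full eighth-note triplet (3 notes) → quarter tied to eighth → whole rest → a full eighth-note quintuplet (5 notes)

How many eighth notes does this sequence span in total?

21

Working in eighth notes: a full eighth-note quintuplet (5 notes) (five quintuplet eighths span one half) = 4; a full eighth-note triplet (3 notes) (three triplet eighths span one quarter) = 2; quarter tied to eighth (quarter + eighth) = 3; whole rest = 8; a full eighth-note quintuplet (5 notes) (five quintuplet eighths span one half) = 4.
Adding: 4 + 2 + 3 + 8 + 4 = 21 eighth notes.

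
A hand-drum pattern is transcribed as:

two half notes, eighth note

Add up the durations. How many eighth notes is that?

Working in eighth notes: half note = 4; half note = 4; eighth note = 1.
Altogether 4 + 4 + 1 = 9 eighth notes.

9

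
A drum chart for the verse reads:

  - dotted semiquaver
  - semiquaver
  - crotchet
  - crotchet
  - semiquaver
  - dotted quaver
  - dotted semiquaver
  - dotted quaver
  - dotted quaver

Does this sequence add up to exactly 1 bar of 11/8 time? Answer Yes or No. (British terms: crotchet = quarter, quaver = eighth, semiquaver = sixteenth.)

One bar of 11/8 = 44 thirty-second notes.
Each duration in thirty-second notes: dotted semiquaver = 3; semiquaver = 2; crotchet = 8; crotchet = 8; semiquaver = 2; dotted quaver = 6; dotted semiquaver = 3; dotted quaver = 6; dotted quaver = 6.
Total: 3 + 2 + 8 + 8 + 2 + 6 + 3 + 6 + 6 = 44.
44 equals 44, so the answer is Yes.

Yes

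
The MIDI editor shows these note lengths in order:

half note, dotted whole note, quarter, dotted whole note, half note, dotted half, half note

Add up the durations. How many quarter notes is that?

Convert each value to quarter notes: half note = 2; dotted whole note = 6; quarter = 1; dotted whole note = 6; half note = 2; dotted half = 3; half note = 2.
Altogether 2 + 6 + 1 + 6 + 2 + 3 + 2 = 22 quarter notes.

22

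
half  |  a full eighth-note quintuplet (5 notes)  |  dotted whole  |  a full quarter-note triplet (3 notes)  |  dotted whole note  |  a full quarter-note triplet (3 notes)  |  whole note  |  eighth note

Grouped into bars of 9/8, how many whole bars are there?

5

One bar of 9/8 = 9 eighth notes.
In eighth notes: half = 4; a full eighth-note quintuplet (5 notes) (five quintuplet eighths span one half) = 4; dotted whole = 12; a full quarter-note triplet (3 notes) (three triplet quarters span one half) = 4; dotted whole note = 12; a full quarter-note triplet (3 notes) (three triplet quarters span one half) = 4; whole note = 8; eighth note = 1.
Adding: 4 + 4 + 12 + 4 + 12 + 4 + 8 + 1 = 49.
49 ÷ 9 = 5 complete bars with 4 left over.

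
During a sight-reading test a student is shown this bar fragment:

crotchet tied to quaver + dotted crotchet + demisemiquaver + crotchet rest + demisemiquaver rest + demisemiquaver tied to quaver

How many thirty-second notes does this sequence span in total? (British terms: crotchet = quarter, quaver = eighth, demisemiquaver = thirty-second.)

39

Express everything in thirty-second notes: crotchet tied to quaver (crotchet + quaver) = 12; dotted crotchet = 12; demisemiquaver = 1; crotchet rest = 8; demisemiquaver rest = 1; demisemiquaver tied to quaver (demisemiquaver + quaver) = 5.
Altogether 12 + 12 + 1 + 8 + 1 + 5 = 39 thirty-second notes.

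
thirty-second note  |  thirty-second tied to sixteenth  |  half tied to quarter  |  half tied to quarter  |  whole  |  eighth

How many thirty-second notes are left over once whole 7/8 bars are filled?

One bar of 7/8 = 28 thirty-second notes.
Convert each value to thirty-second notes: thirty-second note = 1; thirty-second tied to sixteenth (thirty-second + sixteenth) = 3; half tied to quarter (half + quarter) = 24; half tied to quarter (half + quarter) = 24; whole = 32; eighth = 4.
Sum: 1 + 3 + 24 + 24 + 32 + 4 = 88.
88 ÷ 28 = 3 complete bars with 4 thirty-second notes remaining.

4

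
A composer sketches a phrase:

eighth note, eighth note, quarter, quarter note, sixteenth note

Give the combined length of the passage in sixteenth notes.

13

Each duration in sixteenth notes: eighth note = 2; eighth note = 2; quarter = 4; quarter note = 4; sixteenth note = 1.
Altogether 2 + 2 + 4 + 4 + 1 = 13 sixteenth notes.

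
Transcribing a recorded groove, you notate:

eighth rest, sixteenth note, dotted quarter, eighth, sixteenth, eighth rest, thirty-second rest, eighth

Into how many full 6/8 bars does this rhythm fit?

1

One bar of 6/8 = 24 thirty-second notes.
In thirty-second notes: eighth rest = 4; sixteenth note = 2; dotted quarter = 12; eighth = 4; sixteenth = 2; eighth rest = 4; thirty-second rest = 1; eighth = 4.
Adding: 4 + 2 + 12 + 4 + 2 + 4 + 1 + 4 = 33.
33 ÷ 24 = 1 complete bar with 9 left over.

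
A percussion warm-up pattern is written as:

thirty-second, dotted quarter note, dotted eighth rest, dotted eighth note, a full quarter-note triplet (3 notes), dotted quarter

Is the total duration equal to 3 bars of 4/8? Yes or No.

No

One bar of 4/8 = 16 thirty-second notes, so 3 bars = 48.
Convert each value to thirty-second notes: thirty-second = 1; dotted quarter note = 12; dotted eighth rest = 6; dotted eighth note = 6; a full quarter-note triplet (3 notes) (three triplet quarters span one half) = 16; dotted quarter = 12.
Total: 1 + 12 + 6 + 6 + 16 + 12 = 53.
53 exceeds 48, so the answer is No.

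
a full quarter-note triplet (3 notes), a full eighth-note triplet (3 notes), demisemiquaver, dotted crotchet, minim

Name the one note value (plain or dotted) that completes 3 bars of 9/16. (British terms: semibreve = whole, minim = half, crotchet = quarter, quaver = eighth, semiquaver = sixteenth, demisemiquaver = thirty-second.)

3 bars of 9/16 = 54 thirty-second notes.
Convert each value to thirty-second notes: a full quarter-note triplet (3 notes) (three triplet quarters span one half) = 16; a full eighth-note triplet (3 notes) (three triplet eighths span one quarter) = 8; demisemiquaver = 1; dotted crotchet = 12; minim = 16.
Altogether 16 + 8 + 1 + 12 + 16 = 53.
Remaining: 54 − 53 = 1 thirty-second note, which is a thirty-second note.

thirty-second note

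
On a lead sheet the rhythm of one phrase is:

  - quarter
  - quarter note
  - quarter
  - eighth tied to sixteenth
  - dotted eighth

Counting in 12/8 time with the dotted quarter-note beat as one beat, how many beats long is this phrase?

3

One dotted quarter-note beat = 6 sixteenth notes.
Each duration in sixteenth notes: quarter = 4; quarter note = 4; quarter = 4; eighth tied to sixteenth (eighth + sixteenth) = 3; dotted eighth = 3.
Altogether 4 + 4 + 4 + 3 + 3 = 18.
18 ÷ 6 = 3 beats.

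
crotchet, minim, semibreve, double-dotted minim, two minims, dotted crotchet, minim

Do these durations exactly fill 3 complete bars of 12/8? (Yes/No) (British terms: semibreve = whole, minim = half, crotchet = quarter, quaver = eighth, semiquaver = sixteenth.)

Yes

One bar of 12/8 = 12 eighth notes, so 3 bars = 36.
In eighth notes: crotchet = 2; minim = 4; semibreve = 8; double-dotted minim = 7; minim = 4; minim = 4; dotted crotchet = 3; minim = 4.
Total: 2 + 4 + 8 + 7 + 4 + 4 + 3 + 4 = 36.
36 equals 36, so the answer is Yes.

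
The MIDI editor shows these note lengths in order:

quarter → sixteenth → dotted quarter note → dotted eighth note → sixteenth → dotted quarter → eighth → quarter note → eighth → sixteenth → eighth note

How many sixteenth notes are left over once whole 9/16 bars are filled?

5

One bar of 9/16 = 9 sixteenth notes.
Each duration in sixteenth notes: quarter = 4; sixteenth = 1; dotted quarter note = 6; dotted eighth note = 3; sixteenth = 1; dotted quarter = 6; eighth = 2; quarter note = 4; eighth = 2; sixteenth = 1; eighth note = 2.
Adding: 4 + 1 + 6 + 3 + 1 + 6 + 2 + 4 + 2 + 1 + 2 = 32.
32 ÷ 9 = 3 complete bars with 5 sixteenth notes remaining.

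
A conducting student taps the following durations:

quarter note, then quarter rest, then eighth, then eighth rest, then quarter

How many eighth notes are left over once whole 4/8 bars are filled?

0

One bar of 4/8 = 4 eighth notes.
Convert each value to eighth notes: quarter note = 2; quarter rest = 2; eighth = 1; eighth rest = 1; quarter = 2.
Adding: 2 + 2 + 1 + 1 + 2 = 8.
8 ÷ 4 = 2 complete bars with 0 eighth notes remaining.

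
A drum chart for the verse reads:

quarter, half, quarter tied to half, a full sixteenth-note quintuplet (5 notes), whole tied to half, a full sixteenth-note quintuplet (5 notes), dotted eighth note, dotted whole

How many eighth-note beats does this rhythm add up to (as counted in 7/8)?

41.5

One eighth-note beat = 2 sixteenth notes.
Each duration in sixteenth notes: quarter = 4; half = 8; quarter tied to half (quarter + half) = 12; a full sixteenth-note quintuplet (5 notes) (five quintuplet sixteenths span one quarter) = 4; whole tied to half (whole + half) = 24; a full sixteenth-note quintuplet (5 notes) (five quintuplet sixteenths span one quarter) = 4; dotted eighth note = 3; dotted whole = 24.
Altogether 4 + 8 + 12 + 4 + 24 + 4 + 3 + 24 = 83.
83 ÷ 2 = 41.5 beats.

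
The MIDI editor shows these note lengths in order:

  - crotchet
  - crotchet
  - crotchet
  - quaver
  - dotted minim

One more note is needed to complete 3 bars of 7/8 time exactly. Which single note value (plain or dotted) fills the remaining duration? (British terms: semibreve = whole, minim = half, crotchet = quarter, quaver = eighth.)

whole note

3 bars of 7/8 = 21 eighth notes.
Working in eighth notes: crotchet = 2; crotchet = 2; crotchet = 2; quaver = 1; dotted minim = 6.
Total: 2 + 2 + 2 + 1 + 6 = 13.
Remaining: 21 − 13 = 8 eighth notes, which is a whole note.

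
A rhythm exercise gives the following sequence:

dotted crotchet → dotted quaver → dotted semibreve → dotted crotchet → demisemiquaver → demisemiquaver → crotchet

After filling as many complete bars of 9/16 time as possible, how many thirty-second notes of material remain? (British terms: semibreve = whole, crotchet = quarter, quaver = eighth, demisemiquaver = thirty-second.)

One bar of 9/16 = 18 thirty-second notes.
Express everything in thirty-second notes: dotted crotchet = 12; dotted quaver = 6; dotted semibreve = 48; dotted crotchet = 12; demisemiquaver = 1; demisemiquaver = 1; crotchet = 8.
Sum: 12 + 6 + 48 + 12 + 1 + 1 + 8 = 88.
88 ÷ 18 = 4 complete bars with 16 thirty-second notes remaining.

16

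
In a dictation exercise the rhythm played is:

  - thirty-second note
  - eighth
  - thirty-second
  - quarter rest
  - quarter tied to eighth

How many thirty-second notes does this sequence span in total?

26

Each duration in thirty-second notes: thirty-second note = 1; eighth = 4; thirty-second = 1; quarter rest = 8; quarter tied to eighth (quarter + eighth) = 12.
Altogether 1 + 4 + 1 + 8 + 12 = 26 thirty-second notes.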